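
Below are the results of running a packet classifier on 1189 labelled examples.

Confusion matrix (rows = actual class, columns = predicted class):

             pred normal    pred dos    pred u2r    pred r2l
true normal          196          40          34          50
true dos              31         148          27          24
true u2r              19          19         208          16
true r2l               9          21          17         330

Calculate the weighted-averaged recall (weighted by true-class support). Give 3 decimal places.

0.742

Per-class recall (TP/(TP+FN)):
  normal: TP=196, FN=40+34+50=124 → 196/320 = 0.6125
  dos: TP=148, FN=31+27+24=82 → 148/230 = 0.6435
  u2r: TP=208, FN=19+19+16=54 → 208/262 = 0.7939
  r2l: TP=330, FN=9+21+17=47 → 330/377 = 0.8753
Weighted-recall = Σ (supportᵢ/N)·recallᵢ with N=1189: (320/1189)·0.6125 + (230/1189)·0.6435 + (262/1189)·0.7939 + (377/1189)·0.8753 = 0.742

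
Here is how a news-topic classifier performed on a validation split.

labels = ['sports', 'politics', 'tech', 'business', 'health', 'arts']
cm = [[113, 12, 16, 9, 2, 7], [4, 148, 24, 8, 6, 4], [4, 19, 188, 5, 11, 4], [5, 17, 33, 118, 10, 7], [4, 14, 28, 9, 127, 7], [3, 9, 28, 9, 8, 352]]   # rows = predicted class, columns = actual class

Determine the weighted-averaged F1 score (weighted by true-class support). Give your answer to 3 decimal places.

0.760

Per-class F1 score (2·TP/(2·TP+FP+FN)):
  sports: TP=113, FP=12+16+9+2+7=46, FN=4+4+5+4+3=20 → 226/292 = 0.7740
  politics: TP=148, FP=4+24+8+6+4=46, FN=12+19+17+14+9=71 → 296/413 = 0.7167
  tech: TP=188, FP=4+19+5+11+4=43, FN=16+24+33+28+28=129 → 376/548 = 0.6861
  business: TP=118, FP=5+17+33+10+7=72, FN=9+8+5+9+9=40 → 236/348 = 0.6782
  health: TP=127, FP=4+14+28+9+7=62, FN=2+6+11+10+8=37 → 254/353 = 0.7195
  arts: TP=352, FP=3+9+28+9+8=57, FN=7+4+4+7+7=29 → 704/790 = 0.8911
Weighted-F1 score = Σ (supportᵢ/N)·F1 scoreᵢ with N=1372: (133/1372)·0.7740 + (219/1372)·0.7167 + (317/1372)·0.6861 + (158/1372)·0.6782 + (164/1372)·0.7195 + (381/1372)·0.8911 = 0.760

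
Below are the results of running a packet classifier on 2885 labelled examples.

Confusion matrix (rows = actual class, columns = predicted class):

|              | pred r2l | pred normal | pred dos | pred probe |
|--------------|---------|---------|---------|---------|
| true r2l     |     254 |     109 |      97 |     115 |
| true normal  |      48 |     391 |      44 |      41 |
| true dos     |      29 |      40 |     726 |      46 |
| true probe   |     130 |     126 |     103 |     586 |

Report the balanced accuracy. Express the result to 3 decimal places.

Balanced accuracy = mean of per-class recall.
  r2l: recall = 254/575 = 0.4417
  normal: recall = 391/524 = 0.7462
  dos: recall = 726/841 = 0.8633
  probe: recall = 586/945 = 0.6201
Mean = (0.4417 + 0.7462 + 0.8633 + 0.6201) / 4 = 0.668

0.668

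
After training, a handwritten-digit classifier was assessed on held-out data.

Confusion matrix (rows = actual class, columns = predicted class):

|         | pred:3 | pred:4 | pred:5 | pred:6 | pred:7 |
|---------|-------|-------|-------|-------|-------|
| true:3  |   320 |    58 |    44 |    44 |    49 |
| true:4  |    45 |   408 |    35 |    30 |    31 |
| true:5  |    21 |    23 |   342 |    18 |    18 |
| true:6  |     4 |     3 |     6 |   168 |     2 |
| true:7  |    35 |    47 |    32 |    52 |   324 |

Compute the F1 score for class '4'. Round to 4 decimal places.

Take TP from the diagonal, FP from the rest of the '4' prediction marginal, FN from the rest of the '4' actual marginal.
F1 score = 2·TP/(2·TP+FP+FN).
4: TP=408, FP=58+23+3+47=131, FN=45+35+30+31=141 → 816/1088 = 0.75000

0.7500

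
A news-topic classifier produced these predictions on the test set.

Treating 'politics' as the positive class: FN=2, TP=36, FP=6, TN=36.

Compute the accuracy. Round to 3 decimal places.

0.900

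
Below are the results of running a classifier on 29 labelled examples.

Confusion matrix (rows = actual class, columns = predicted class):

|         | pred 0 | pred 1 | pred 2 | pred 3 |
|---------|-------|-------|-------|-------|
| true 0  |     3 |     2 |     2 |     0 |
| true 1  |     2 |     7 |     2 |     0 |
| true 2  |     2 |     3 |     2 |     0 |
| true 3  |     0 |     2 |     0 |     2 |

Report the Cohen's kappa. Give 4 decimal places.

Observed agreement pₒ = trace/N = 14/29 = 0.48276
Expected agreement pₑ = Σ (rowᵢ·colᵢ)/N² = (7·7 + 11·14 + 7·6 + 4·2)/29² = 0.30083
κ = (pₒ − pₑ)/(1 − pₑ) = (0.48276 − 0.30083)/(1 − 0.30083) = 0.2602

0.2602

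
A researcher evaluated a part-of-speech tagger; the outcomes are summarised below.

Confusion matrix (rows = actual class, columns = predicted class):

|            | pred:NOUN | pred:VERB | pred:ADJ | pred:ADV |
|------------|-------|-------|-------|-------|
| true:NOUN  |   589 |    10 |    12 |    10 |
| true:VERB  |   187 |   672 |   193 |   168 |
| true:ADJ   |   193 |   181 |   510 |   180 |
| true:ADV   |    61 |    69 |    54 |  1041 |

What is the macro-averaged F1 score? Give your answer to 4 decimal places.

Per-class F1 score (2·TP/(2·TP+FP+FN)):
  NOUN: TP=589, FP=187+193+61=441, FN=10+12+10=32 → 1178/1651 = 0.71351
  VERB: TP=672, FP=10+181+69=260, FN=187+193+168=548 → 1344/2152 = 0.62454
  ADJ: TP=510, FP=12+193+54=259, FN=193+181+180=554 → 1020/1833 = 0.55646
  ADV: TP=1041, FP=10+168+180=358, FN=61+69+54=184 → 2082/2624 = 0.79345
Macro-F1 score = mean = (0.71351 + 0.62454 + 0.55646 + 0.79345) / 4 = 0.6720

0.6720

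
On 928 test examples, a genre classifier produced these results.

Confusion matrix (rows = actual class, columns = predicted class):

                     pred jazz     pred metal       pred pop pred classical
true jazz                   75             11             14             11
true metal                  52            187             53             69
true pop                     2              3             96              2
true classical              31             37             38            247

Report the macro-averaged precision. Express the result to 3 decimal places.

0.621

Per-class precision (TP/(TP+FP)):
  jazz: TP=75, FP=52+2+31=85 → 75/160 = 0.4688
  metal: TP=187, FP=11+3+37=51 → 187/238 = 0.7857
  pop: TP=96, FP=14+53+38=105 → 96/201 = 0.4776
  classical: TP=247, FP=11+69+2=82 → 247/329 = 0.7508
Macro-precision = mean = (0.4688 + 0.7857 + 0.4776 + 0.7508) / 4 = 0.621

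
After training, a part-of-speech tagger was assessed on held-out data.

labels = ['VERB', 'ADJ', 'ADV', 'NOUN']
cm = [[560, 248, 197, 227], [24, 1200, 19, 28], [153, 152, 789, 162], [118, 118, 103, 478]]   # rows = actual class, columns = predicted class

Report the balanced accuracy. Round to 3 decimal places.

0.653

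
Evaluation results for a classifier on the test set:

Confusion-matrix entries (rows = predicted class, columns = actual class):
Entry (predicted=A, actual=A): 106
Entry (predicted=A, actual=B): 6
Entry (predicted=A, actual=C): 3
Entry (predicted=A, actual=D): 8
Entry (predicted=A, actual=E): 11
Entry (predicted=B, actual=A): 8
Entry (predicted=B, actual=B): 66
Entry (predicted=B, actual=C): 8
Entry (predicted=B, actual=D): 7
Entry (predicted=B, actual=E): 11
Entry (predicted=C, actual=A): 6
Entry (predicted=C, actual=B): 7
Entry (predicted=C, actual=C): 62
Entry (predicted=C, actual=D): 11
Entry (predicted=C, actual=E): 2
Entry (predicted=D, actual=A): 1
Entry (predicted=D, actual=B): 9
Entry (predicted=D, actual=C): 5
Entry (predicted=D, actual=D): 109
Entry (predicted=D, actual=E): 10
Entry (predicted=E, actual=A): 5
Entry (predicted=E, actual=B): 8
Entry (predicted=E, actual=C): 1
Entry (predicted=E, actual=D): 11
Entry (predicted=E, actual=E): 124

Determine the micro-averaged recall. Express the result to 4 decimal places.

Micro-averaging pools counts across classes: ΣTP=467, ΣFP=138, ΣFN=138.
Micro-recall = TP/(TP+FN) on pooled counts = 0.7719 (equals overall accuracy in single-label multiclass).

0.7719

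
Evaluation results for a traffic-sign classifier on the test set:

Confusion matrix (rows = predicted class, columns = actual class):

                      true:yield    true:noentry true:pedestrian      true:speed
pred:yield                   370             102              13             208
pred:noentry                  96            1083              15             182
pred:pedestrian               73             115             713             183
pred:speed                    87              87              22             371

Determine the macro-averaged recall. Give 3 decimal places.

Per-class recall (TP/(TP+FN)):
  yield: TP=370, FN=96+73+87=256 → 370/626 = 0.5911
  noentry: TP=1083, FN=102+115+87=304 → 1083/1387 = 0.7808
  pedestrian: TP=713, FN=13+15+22=50 → 713/763 = 0.9345
  speed: TP=371, FN=208+182+183=573 → 371/944 = 0.3930
Macro-recall = mean = (0.5911 + 0.7808 + 0.9345 + 0.3930) / 4 = 0.675

0.675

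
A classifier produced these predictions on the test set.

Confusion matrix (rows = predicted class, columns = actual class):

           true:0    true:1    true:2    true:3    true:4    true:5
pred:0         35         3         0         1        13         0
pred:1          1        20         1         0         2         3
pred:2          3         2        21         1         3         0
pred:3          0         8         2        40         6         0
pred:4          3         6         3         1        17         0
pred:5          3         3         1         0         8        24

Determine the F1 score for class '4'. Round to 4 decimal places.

Treat '4' as positive and all other classes as negative.
F1 score = 2·TP/(2·TP+FP+FN).
4: TP=17, FP=3+6+3+1+0=13, FN=13+2+3+6+8=32 → 34/79 = 0.43038

0.4304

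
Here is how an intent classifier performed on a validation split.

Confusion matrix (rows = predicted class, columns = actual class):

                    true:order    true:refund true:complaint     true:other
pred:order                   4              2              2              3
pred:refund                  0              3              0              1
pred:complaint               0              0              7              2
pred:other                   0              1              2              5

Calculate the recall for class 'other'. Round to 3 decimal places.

One-vs-rest for 'other': TP = diagonal; FP = other classes predicted 'other'; FN = 'other' predicted as other.
recall = TP/(TP+FN).
other: TP=5, FN=3+1+2=6 → 5/11 = 0.4545

0.455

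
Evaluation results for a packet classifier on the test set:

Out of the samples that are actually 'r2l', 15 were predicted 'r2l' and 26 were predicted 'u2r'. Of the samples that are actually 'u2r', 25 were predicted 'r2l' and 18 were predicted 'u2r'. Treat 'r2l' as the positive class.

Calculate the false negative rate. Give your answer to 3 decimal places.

FNR = FN/(FN+TP) = 26/(26+15) = 0.634

0.634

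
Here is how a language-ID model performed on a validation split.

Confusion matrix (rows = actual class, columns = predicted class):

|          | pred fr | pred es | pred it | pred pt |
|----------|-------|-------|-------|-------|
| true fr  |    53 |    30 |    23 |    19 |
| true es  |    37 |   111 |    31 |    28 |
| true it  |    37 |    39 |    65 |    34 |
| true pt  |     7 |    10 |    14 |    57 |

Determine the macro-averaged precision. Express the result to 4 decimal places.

0.4704

Per-class precision (TP/(TP+FP)):
  fr: TP=53, FP=37+37+7=81 → 53/134 = 0.39552
  es: TP=111, FP=30+39+10=79 → 111/190 = 0.58421
  it: TP=65, FP=23+31+14=68 → 65/133 = 0.48872
  pt: TP=57, FP=19+28+34=81 → 57/138 = 0.41304
Macro-precision = mean = (0.39552 + 0.58421 + 0.48872 + 0.41304) / 4 = 0.4704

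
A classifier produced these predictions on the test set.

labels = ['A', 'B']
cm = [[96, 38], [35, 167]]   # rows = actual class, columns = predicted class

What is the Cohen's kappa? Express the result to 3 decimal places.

Observed agreement pₒ = trace/N = 263/336 = 0.7827
Expected agreement pₑ = Σ (rowᵢ·colᵢ)/N² = (134·131 + 202·205)/336² = 0.5223
κ = (pₒ − pₑ)/(1 − pₑ) = (0.7827 − 0.5223)/(1 − 0.5223) = 0.545

0.545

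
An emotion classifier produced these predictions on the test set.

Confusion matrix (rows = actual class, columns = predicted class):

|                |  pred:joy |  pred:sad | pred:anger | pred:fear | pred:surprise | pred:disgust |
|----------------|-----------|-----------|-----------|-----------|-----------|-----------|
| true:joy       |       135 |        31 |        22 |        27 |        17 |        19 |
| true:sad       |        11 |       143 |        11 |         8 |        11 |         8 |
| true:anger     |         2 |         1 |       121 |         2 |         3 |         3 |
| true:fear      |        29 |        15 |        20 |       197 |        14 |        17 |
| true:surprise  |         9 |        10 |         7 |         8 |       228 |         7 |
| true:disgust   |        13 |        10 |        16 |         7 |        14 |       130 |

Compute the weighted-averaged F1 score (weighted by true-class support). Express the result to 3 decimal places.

Per-class F1 score (2·TP/(2·TP+FP+FN)):
  joy: TP=135, FP=11+2+29+9+13=64, FN=31+22+27+17+19=116 → 270/450 = 0.6000
  sad: TP=143, FP=31+1+15+10+10=67, FN=11+11+8+11+8=49 → 286/402 = 0.7114
  anger: TP=121, FP=22+11+20+7+16=76, FN=2+1+2+3+3=11 → 242/329 = 0.7356
  fear: TP=197, FP=27+8+2+8+7=52, FN=29+15+20+14+17=95 → 394/541 = 0.7283
  surprise: TP=228, FP=17+11+3+14+14=59, FN=9+10+7+8+7=41 → 456/556 = 0.8201
  disgust: TP=130, FP=19+8+3+17+7=54, FN=13+10+16+7+14=60 → 260/374 = 0.6952
Weighted-F1 score = Σ (supportᵢ/N)·F1 scoreᵢ with N=1326: (251/1326)·0.6000 + (192/1326)·0.7114 + (132/1326)·0.7356 + (292/1326)·0.7283 + (269/1326)·0.8201 + (190/1326)·0.6952 = 0.716

0.716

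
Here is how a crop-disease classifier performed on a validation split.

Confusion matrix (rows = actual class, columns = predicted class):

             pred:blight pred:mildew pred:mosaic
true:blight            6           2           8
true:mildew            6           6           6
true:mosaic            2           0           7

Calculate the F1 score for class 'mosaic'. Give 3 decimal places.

0.467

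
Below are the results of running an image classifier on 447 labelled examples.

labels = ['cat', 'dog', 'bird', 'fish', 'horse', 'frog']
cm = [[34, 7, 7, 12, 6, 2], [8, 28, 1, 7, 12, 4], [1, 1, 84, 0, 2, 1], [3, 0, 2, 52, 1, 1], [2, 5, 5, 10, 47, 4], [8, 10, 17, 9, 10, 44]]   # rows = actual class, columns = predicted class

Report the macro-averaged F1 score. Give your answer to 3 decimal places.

Per-class F1 score (2·TP/(2·TP+FP+FN)):
  cat: TP=34, FP=8+1+3+2+8=22, FN=7+7+12+6+2=34 → 68/124 = 0.5484
  dog: TP=28, FP=7+1+0+5+10=23, FN=8+1+7+12+4=32 → 56/111 = 0.5045
  bird: TP=84, FP=7+1+2+5+17=32, FN=1+1+0+2+1=5 → 168/205 = 0.8195
  fish: TP=52, FP=12+7+0+10+9=38, FN=3+0+2+1+1=7 → 104/149 = 0.6980
  horse: TP=47, FP=6+12+2+1+10=31, FN=2+5+5+10+4=26 → 94/151 = 0.6225
  frog: TP=44, FP=2+4+1+1+4=12, FN=8+10+17+9+10=54 → 88/154 = 0.5714
Macro-F1 score = mean = (0.5484 + 0.5045 + 0.8195 + 0.6980 + 0.6225 + 0.5714) / 6 = 0.627

0.627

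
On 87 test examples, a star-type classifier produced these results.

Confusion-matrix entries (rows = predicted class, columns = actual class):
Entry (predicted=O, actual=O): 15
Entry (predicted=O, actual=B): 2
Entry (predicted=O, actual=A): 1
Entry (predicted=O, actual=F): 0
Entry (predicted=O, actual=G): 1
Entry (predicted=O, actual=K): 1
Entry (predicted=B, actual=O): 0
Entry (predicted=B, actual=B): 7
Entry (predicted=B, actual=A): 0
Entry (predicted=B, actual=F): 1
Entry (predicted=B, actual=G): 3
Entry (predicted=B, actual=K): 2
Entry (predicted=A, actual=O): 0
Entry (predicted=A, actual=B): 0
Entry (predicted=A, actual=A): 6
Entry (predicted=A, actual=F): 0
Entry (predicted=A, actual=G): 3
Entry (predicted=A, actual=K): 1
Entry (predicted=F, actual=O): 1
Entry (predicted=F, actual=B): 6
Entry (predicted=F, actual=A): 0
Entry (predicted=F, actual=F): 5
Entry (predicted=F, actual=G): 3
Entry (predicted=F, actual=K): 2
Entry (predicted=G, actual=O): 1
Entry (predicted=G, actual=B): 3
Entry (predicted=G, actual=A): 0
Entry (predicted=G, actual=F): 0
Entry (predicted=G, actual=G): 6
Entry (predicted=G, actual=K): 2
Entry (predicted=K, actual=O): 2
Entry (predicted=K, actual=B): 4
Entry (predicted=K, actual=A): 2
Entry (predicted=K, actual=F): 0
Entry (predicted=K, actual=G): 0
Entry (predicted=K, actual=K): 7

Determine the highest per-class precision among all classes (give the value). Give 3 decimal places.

0.750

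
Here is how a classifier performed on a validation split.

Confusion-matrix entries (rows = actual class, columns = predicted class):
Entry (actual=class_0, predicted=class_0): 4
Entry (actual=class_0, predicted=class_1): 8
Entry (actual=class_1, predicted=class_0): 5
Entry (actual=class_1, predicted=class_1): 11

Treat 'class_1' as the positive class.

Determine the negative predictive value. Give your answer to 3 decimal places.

0.444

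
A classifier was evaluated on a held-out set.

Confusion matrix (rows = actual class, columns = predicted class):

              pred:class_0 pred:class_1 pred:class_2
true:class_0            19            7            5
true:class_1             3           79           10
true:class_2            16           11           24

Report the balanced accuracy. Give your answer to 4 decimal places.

0.6474

Balanced accuracy = mean of per-class recall.
  class_0: recall = 19/31 = 0.61290
  class_1: recall = 79/92 = 0.85870
  class_2: recall = 24/51 = 0.47059
Mean = (0.61290 + 0.85870 + 0.47059) / 3 = 0.6474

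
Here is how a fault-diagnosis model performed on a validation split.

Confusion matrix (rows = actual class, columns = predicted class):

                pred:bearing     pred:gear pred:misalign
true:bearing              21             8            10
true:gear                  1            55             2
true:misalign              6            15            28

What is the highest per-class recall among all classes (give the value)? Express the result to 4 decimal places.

0.9483

Per-class recall (TP/(TP+FN)):
  bearing: TP=21, FN=8+10=18 → 21/39 = 0.53846
  gear: TP=55, FN=1+2=3 → 55/58 = 0.94828
  misalign: TP=28, FN=6+15=21 → 28/49 = 0.57143
Highest is class 'gear' with recall = 0.9483.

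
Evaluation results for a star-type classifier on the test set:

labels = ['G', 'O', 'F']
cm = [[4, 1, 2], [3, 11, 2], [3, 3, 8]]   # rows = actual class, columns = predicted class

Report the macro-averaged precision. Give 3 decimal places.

0.600

Per-class precision (TP/(TP+FP)):
  G: TP=4, FP=3+3=6 → 4/10 = 0.4000
  O: TP=11, FP=1+3=4 → 11/15 = 0.7333
  F: TP=8, FP=2+2=4 → 8/12 = 0.6667
Macro-precision = mean = (0.4000 + 0.7333 + 0.6667) / 3 = 0.600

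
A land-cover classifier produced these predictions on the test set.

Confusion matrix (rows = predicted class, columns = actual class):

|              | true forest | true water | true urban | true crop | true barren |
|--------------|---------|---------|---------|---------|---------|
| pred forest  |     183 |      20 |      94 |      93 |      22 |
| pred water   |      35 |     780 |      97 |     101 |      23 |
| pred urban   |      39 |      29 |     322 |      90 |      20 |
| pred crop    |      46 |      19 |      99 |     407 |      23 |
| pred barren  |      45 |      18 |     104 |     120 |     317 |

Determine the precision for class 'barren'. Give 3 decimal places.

0.525

precision = TP/(TP+FP).
barren: TP=317, FP=45+18+104+120=287 → 317/604 = 0.5248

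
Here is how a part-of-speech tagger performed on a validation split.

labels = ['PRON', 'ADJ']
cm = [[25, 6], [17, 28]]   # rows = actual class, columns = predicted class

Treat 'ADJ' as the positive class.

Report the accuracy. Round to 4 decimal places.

Accuracy = (TP+TN)/N = (28+25)/76 = 0.6974

0.6974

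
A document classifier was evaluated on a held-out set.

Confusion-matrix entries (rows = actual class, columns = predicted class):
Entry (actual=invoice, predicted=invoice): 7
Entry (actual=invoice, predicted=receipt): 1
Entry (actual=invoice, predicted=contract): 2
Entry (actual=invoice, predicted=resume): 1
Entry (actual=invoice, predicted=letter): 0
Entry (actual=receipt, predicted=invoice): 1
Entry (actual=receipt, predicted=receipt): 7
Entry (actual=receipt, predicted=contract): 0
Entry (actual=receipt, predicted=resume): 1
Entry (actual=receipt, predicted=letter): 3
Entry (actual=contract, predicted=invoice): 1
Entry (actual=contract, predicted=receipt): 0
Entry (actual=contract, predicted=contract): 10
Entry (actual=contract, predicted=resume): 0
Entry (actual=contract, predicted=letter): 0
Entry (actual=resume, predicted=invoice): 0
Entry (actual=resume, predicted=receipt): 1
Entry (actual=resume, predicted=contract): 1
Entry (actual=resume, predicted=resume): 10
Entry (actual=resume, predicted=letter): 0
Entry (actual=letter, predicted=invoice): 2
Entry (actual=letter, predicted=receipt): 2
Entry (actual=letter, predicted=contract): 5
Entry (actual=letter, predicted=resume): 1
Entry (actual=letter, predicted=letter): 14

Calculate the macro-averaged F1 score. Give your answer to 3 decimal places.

Per-class F1 score (2·TP/(2·TP+FP+FN)):
  invoice: TP=7, FP=1+1+0+2=4, FN=1+2+1+0=4 → 14/22 = 0.6364
  receipt: TP=7, FP=1+0+1+2=4, FN=1+0+1+3=5 → 14/23 = 0.6087
  contract: TP=10, FP=2+0+1+5=8, FN=1+0+0+0=1 → 20/29 = 0.6897
  resume: TP=10, FP=1+1+0+1=3, FN=0+1+1+0=2 → 20/25 = 0.8000
  letter: TP=14, FP=0+3+0+0=3, FN=2+2+5+1=10 → 28/41 = 0.6829
Macro-F1 score = mean = (0.6364 + 0.6087 + 0.6897 + 0.8000 + 0.6829) / 5 = 0.684

0.684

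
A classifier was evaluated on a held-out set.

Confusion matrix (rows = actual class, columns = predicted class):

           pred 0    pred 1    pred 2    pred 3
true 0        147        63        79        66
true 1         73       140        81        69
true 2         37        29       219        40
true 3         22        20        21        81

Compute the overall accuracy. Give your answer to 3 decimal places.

Accuracy = trace / total = (147+140+219+81=587) / 1187 = 587/1187 = 0.495

0.495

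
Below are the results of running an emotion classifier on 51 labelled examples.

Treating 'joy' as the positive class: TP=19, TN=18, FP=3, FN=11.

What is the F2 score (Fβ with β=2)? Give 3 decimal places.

0.669

Fβ = (1+β²)·TP / ((1+β²)·TP + β²·FN + FP), with β²=4
= 5·19 / (5·19 + 4·11 + 3) = 0.669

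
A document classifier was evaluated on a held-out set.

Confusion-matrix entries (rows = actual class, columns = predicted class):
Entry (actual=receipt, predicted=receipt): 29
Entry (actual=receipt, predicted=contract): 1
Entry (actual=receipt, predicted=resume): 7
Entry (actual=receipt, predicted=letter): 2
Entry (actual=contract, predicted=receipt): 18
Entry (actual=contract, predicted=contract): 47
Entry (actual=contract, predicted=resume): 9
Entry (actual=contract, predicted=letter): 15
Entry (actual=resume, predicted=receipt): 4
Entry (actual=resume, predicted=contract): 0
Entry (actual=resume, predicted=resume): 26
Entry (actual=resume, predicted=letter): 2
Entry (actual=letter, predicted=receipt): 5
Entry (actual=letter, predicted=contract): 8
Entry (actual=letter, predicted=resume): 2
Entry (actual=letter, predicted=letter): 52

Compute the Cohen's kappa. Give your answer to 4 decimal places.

Observed agreement pₒ = trace/N = 154/227 = 0.67841
Expected agreement pₑ = Σ (rowᵢ·colᵢ)/N² = (39·56 + 89·56 + 32·44 + 67·71)/227² = 0.25875
κ = (pₒ − pₑ)/(1 − pₑ) = (0.67841 − 0.25875)/(1 − 0.25875) = 0.5662

0.5662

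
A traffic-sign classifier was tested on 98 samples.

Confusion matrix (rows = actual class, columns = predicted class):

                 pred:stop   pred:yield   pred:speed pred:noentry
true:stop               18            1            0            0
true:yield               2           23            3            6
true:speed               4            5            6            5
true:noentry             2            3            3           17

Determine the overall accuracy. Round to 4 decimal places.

0.6531

Accuracy = trace / total = (18+23+6+17=64) / 98 = 64/98 = 0.6531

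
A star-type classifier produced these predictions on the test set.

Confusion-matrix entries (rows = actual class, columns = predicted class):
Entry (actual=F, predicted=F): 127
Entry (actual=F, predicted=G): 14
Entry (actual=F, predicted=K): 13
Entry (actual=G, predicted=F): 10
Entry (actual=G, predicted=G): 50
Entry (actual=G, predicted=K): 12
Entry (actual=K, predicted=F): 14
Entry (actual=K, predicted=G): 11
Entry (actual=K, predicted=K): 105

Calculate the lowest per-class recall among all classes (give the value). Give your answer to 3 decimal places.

Per-class recall (TP/(TP+FN)):
  F: TP=127, FN=14+13=27 → 127/154 = 0.8247
  G: TP=50, FN=10+12=22 → 50/72 = 0.6944
  K: TP=105, FN=14+11=25 → 105/130 = 0.8077
Lowest is class 'G' with recall = 0.694.

0.694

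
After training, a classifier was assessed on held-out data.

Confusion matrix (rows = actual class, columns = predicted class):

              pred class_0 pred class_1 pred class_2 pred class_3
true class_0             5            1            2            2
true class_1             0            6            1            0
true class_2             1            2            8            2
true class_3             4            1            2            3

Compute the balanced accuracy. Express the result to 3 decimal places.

0.568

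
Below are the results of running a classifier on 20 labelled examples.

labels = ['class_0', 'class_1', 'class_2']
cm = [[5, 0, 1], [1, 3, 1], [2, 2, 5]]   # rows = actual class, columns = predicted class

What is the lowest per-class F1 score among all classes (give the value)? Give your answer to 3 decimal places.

Per-class F1 score (2·TP/(2·TP+FP+FN)):
  class_0: TP=5, FP=1+2=3, FN=0+1=1 → 10/14 = 0.7143
  class_1: TP=3, FP=0+2=2, FN=1+1=2 → 6/10 = 0.6000
  class_2: TP=5, FP=1+1=2, FN=2+2=4 → 10/16 = 0.6250
Lowest is class 'class_1' with F1 score = 0.600.

0.600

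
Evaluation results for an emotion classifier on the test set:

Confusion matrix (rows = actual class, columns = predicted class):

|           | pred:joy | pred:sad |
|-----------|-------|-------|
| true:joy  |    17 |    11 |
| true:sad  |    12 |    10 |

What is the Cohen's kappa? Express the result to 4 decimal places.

Observed agreement pₒ = trace/N = 27/50 = 0.54000
Expected agreement pₑ = Σ (rowᵢ·colᵢ)/N² = (28·29 + 22·21)/50² = 0.50960
κ = (pₒ − pₑ)/(1 − pₑ) = (0.54000 − 0.50960)/(1 − 0.50960) = 0.0620

0.0620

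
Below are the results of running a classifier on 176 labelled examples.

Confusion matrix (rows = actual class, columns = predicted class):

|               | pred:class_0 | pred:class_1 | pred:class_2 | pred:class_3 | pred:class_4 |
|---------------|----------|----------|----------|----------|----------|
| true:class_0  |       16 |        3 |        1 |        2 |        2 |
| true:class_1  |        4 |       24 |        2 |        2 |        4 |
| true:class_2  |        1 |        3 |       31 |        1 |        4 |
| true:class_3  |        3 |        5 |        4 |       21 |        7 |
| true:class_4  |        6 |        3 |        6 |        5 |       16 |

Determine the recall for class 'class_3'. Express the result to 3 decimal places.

0.525

Take TP from the diagonal, FP from the rest of the 'class_3' prediction marginal, FN from the rest of the 'class_3' actual marginal.
recall = TP/(TP+FN).
class_3: TP=21, FN=3+5+4+7=19 → 21/40 = 0.5250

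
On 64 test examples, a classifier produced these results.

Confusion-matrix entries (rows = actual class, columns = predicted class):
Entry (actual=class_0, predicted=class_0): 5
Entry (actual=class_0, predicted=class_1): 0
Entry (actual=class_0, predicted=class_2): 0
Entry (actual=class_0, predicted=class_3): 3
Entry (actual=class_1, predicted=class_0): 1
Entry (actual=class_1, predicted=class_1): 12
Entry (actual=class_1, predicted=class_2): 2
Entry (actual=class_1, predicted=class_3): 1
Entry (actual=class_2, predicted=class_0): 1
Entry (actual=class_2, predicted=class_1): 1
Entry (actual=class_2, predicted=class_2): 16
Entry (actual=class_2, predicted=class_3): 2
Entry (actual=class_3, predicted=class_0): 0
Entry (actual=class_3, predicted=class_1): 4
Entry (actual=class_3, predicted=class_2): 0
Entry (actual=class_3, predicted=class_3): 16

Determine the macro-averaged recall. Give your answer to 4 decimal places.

0.7438

Per-class recall (TP/(TP+FN)):
  class_0: TP=5, FN=0+0+3=3 → 5/8 = 0.62500
  class_1: TP=12, FN=1+2+1=4 → 12/16 = 0.75000
  class_2: TP=16, FN=1+1+2=4 → 16/20 = 0.80000
  class_3: TP=16, FN=0+4+0=4 → 16/20 = 0.80000
Macro-recall = mean = (0.62500 + 0.75000 + 0.80000 + 0.80000) / 4 = 0.7438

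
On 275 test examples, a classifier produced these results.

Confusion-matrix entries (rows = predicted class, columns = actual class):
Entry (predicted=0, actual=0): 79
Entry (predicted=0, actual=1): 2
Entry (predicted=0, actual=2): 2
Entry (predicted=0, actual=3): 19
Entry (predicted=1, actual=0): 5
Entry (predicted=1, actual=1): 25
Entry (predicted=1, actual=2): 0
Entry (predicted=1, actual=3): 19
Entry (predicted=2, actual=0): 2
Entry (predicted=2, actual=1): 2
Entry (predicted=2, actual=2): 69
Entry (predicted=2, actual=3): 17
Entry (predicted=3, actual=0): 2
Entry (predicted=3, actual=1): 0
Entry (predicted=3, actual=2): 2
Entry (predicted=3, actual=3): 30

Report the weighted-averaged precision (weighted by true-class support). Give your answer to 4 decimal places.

0.7779

Per-class precision (TP/(TP+FP)):
  0: TP=79, FP=2+2+19=23 → 79/102 = 0.77451
  1: TP=25, FP=5+0+19=24 → 25/49 = 0.51020
  2: TP=69, FP=2+2+17=21 → 69/90 = 0.76667
  3: TP=30, FP=2+0+2=4 → 30/34 = 0.88235
Weighted-precision = Σ (supportᵢ/N)·precisionᵢ with N=275: (88/275)·0.77451 + (29/275)·0.51020 + (73/275)·0.76667 + (85/275)·0.88235 = 0.7779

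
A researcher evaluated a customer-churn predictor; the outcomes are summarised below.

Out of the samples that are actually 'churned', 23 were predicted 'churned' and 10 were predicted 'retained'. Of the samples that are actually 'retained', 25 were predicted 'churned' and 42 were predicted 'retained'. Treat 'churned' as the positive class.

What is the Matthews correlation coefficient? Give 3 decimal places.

0.305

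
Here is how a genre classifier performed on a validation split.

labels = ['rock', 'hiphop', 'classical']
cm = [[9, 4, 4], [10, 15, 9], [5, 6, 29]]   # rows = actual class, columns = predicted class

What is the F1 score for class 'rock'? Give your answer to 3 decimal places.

0.439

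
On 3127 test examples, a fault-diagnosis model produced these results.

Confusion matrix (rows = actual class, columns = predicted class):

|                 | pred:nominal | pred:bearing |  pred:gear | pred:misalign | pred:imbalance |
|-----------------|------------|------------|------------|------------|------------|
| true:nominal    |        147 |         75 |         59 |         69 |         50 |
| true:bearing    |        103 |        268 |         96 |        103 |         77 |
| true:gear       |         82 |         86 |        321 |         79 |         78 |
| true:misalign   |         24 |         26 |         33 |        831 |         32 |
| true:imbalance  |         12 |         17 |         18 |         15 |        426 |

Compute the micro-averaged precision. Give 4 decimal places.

0.6374

Micro-averaging pools counts across classes: ΣTP=1993, ΣFP=1134, ΣFN=1134.
Micro-precision = TP/(TP+FP) on pooled counts = 0.6374 (equals overall accuracy in single-label multiclass).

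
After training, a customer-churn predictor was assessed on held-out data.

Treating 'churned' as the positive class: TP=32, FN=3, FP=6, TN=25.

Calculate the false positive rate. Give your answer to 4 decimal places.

0.1935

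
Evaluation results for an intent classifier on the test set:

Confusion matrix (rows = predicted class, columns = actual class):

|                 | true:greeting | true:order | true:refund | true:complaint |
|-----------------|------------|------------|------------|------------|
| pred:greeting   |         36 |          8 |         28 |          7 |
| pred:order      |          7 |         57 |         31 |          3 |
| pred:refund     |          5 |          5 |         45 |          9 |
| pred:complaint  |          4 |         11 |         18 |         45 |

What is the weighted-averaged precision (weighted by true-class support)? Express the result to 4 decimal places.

Per-class precision (TP/(TP+FP)):
  greeting: TP=36, FP=8+28+7=43 → 36/79 = 0.45570
  order: TP=57, FP=7+31+3=41 → 57/98 = 0.58163
  refund: TP=45, FP=5+5+9=19 → 45/64 = 0.70313
  complaint: TP=45, FP=4+11+18=33 → 45/78 = 0.57692
Weighted-precision = Σ (supportᵢ/N)·precisionᵢ with N=319: (52/319)·0.45570 + (81/319)·0.58163 + (122/319)·0.70313 + (64/319)·0.57692 = 0.6066

0.6066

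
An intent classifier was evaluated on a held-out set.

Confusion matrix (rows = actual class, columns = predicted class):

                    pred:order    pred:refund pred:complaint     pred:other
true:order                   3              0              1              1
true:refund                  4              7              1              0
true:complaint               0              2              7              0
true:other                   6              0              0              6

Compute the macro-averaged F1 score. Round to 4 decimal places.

0.6023

Per-class F1 score (2·TP/(2·TP+FP+FN)):
  order: TP=3, FP=4+0+6=10, FN=0+1+1=2 → 6/18 = 0.33333
  refund: TP=7, FP=0+2+0=2, FN=4+1+0=5 → 14/21 = 0.66667
  complaint: TP=7, FP=1+1+0=2, FN=0+2+0=2 → 14/18 = 0.77778
  other: TP=6, FP=1+0+0=1, FN=6+0+0=6 → 12/19 = 0.63158
Macro-F1 score = mean = (0.33333 + 0.66667 + 0.77778 + 0.63158) / 4 = 0.6023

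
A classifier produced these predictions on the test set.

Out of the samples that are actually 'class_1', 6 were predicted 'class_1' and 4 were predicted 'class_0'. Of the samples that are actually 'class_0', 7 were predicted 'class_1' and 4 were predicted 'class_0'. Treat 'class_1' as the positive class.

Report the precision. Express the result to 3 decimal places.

Precision = TP/(TP+FP) = 6/(6+7) = 6/13 = 0.462

0.462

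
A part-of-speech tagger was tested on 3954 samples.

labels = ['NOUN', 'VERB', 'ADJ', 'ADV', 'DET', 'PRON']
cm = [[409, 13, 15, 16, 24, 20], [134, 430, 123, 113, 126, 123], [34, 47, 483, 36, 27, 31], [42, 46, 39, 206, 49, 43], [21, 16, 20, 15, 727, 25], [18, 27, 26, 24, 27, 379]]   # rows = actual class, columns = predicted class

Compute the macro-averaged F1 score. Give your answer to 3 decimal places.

Per-class F1 score (2·TP/(2·TP+FP+FN)):
  NOUN: TP=409, FP=134+34+42+21+18=249, FN=13+15+16+24+20=88 → 818/1155 = 0.7082
  VERB: TP=430, FP=13+47+46+16+27=149, FN=134+123+113+126+123=619 → 860/1628 = 0.5283
  ADJ: TP=483, FP=15+123+39+20+26=223, FN=34+47+36+27+31=175 → 966/1364 = 0.7082
  ADV: TP=206, FP=16+113+36+15+24=204, FN=42+46+39+49+43=219 → 412/835 = 0.4934
  DET: TP=727, FP=24+126+27+49+27=253, FN=21+16+20+15+25=97 → 1454/1804 = 0.8060
  PRON: TP=379, FP=20+123+31+43+25=242, FN=18+27+26+24+27=122 → 758/1122 = 0.6756
Macro-F1 score = mean = (0.7082 + 0.5283 + 0.7082 + 0.4934 + 0.8060 + 0.6756) / 6 = 0.653

0.653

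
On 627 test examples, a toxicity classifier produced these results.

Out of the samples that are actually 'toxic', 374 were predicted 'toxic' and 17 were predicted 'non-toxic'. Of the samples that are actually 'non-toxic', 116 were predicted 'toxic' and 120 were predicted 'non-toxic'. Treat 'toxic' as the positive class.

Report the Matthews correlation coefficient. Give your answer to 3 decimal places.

0.545

MCC = (TP·TN − FP·FN) / √((TP+FP)(TP+FN)(TN+FP)(TN+FN))
Numerator = 374·120 − 116·17 = 42908
Denominator = √(490·391·236·137) = √6194487880 = 78705.0690
MCC = 42908 / 78705.0690 = 0.545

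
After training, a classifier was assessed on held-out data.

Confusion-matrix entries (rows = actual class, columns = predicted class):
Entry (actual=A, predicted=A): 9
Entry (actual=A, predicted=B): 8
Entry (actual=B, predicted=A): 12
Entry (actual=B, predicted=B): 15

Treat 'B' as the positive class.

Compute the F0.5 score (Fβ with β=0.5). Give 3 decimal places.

0.630

Fβ = (1+β²)·TP / ((1+β²)·TP + β²·FN + FP), with β²=1/4
= 1.25·15 / (1.25·15 + 0.25·12 + 8) = 0.630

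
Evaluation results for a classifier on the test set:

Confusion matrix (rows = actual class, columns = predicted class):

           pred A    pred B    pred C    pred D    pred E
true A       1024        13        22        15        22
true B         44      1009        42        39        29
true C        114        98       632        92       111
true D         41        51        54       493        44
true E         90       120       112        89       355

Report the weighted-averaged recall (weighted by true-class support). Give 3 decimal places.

Per-class recall (TP/(TP+FN)):
  A: TP=1024, FN=13+22+15+22=72 → 1024/1096 = 0.9343
  B: TP=1009, FN=44+42+39+29=154 → 1009/1163 = 0.8676
  C: TP=632, FN=114+98+92+111=415 → 632/1047 = 0.6036
  D: TP=493, FN=41+51+54+44=190 → 493/683 = 0.7218
  E: TP=355, FN=90+120+112+89=411 → 355/766 = 0.4634
Weighted-recall = Σ (supportᵢ/N)·recallᵢ with N=4755: (1096/4755)·0.9343 + (1163/4755)·0.8676 + (1047/4755)·0.6036 + (683/4755)·0.7218 + (766/4755)·0.4634 = 0.739

0.739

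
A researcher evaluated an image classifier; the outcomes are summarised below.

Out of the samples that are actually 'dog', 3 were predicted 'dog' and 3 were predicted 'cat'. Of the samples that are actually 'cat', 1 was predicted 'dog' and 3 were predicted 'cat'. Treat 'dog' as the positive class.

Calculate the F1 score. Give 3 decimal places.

0.600

Precision = TP/(TP+FP) = 3/4 = 0.7500
Recall = TP/(TP+FN) = 3/6 = 0.5000
F1 = 2·TP/(2·TP+FP+FN) = 6/10 = 0.600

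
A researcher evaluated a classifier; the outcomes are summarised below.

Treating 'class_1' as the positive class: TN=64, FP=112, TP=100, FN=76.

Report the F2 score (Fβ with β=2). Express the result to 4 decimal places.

0.5459

Fβ = (1+β²)·TP / ((1+β²)·TP + β²·FN + FP), with β²=4
= 5·100 / (5·100 + 4·76 + 112) = 0.5459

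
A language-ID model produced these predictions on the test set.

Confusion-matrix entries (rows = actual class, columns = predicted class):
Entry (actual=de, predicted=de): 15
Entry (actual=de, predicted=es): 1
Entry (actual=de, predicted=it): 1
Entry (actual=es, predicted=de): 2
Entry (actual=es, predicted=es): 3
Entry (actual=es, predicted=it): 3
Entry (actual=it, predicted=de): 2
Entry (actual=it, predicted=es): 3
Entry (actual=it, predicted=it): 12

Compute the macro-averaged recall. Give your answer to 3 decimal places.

Per-class recall (TP/(TP+FN)):
  de: TP=15, FN=1+1=2 → 15/17 = 0.8824
  es: TP=3, FN=2+3=5 → 3/8 = 0.3750
  it: TP=12, FN=2+3=5 → 12/17 = 0.7059
Macro-recall = mean = (0.8824 + 0.3750 + 0.7059) / 3 = 0.654

0.654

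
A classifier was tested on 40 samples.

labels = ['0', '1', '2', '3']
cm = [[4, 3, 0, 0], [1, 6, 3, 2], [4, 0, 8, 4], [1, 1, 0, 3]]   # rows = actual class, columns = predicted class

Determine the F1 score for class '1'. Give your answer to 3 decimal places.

F1 score = 2·TP/(2·TP+FP+FN).
1: TP=6, FP=3+0+1=4, FN=1+3+2=6 → 12/22 = 0.5455

0.545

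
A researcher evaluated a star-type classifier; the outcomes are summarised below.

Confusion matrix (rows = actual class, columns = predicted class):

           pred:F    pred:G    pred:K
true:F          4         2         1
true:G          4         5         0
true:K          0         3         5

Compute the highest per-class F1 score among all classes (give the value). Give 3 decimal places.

0.714

Per-class F1 score (2·TP/(2·TP+FP+FN)):
  F: TP=4, FP=4+0=4, FN=2+1=3 → 8/15 = 0.5333
  G: TP=5, FP=2+3=5, FN=4+0=4 → 10/19 = 0.5263
  K: TP=5, FP=1+0=1, FN=0+3=3 → 10/14 = 0.7143
Highest is class 'K' with F1 score = 0.714.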